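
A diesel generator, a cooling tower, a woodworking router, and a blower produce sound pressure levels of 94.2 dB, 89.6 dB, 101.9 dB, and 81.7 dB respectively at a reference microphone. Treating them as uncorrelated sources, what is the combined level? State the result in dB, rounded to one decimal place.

102.8 dB

For uncorrelated sources the intensities add, so convert each level to linear form, sum, and take 10·log₁₀ of the total.
Σ 10^(L/10) = 10^(94.2/10) + 10^(89.6/10) + 10^(101.9/10) + 10^(81.7/10) = 1.918e+10.
L_total = 10·log₁₀(1.918e+10) = 102.83 dB.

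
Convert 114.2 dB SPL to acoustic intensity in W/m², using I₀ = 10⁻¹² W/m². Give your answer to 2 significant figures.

0.26 W/m²

I = I₀·10^(L/10) = 10⁻¹² × 10^(114.2/10) = 10^(-0.580).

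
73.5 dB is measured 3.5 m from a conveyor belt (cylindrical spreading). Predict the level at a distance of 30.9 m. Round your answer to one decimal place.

Line-source attenuation: ΔL = 10·log₁₀(r₂/r₁) = 10·log₁₀(30.9/3.5) = 9.459 dB.
L₂ = 73.5 − 10·log₁₀(30.9/3.5) = 73.5 − 9.459 = 64.04 dB.

64.0 dB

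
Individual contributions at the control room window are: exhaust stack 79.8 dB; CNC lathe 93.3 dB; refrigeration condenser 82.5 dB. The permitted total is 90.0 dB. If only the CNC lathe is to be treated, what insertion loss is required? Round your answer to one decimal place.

4.7 dB

The untreated sources together contribute 10^(79.8/10) + 10^(82.5/10) = 2.733e+08, i.e. 84.37 dB.
To meet 90.0 dB overall, the treated CNC lathe may contribute at most 10^(90.0/10) − 2.733e+08 = 7.267e+08, i.e. 88.61 dB.
Required insertion loss = 93.3 − 88.61 = 4.69 dB.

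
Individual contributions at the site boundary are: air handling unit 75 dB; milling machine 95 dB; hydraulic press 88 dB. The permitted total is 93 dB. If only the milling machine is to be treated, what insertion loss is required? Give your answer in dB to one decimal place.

3.8 dB

Everything except the milling machine sums to 10^(75/10) + 10^(88/10) = 6.626e+08 in linear terms, 88.21 dB.
The limit corresponds to 10^(93/10) = 1.995e+09; subtracting the fixed part leaves 1.333e+09 for the milling machine, i.e. 91.25 dB.
So the milling machine must be reduced from 95 to 91.25 dB: IL = 3.75 dB.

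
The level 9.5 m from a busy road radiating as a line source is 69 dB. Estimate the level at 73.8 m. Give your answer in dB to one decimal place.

60.1 dB

For a line source, L₂ = L₁ − 10·log₁₀(r₂/r₁).
L₂ = 69 − 10·log₁₀(73.8/9.5) = 69 − 8.903 = 60.10 dB.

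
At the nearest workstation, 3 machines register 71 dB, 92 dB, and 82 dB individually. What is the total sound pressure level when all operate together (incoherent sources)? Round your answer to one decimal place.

Incoherent sources combine by intensity addition: L_total = 10·log₁₀(Σ 10^(L_i/10)).
Σ 10^(L/10) = 10^(71/10) + 10^(92/10) + 10^(82/10) = 1.756e+09.
L_total = 10·log₁₀(1.756e+09) = 92.45 dB.

92.4 dB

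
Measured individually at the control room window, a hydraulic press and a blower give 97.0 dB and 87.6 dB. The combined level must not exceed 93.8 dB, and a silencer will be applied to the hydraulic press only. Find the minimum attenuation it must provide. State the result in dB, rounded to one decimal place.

Fixed contribution from the other source: Σ 10^(L/10) = 10^(87.6/10) = 5.754e+08 (87.60 dB).
The limit corresponds to 10^(93.8/10) = 2.399e+09; subtracting the fixed part leaves 1.823e+09 for the hydraulic press, i.e. 92.61 dB.
Required insertion loss = 97.0 − 92.61 = 4.39 dB.

4.4 dB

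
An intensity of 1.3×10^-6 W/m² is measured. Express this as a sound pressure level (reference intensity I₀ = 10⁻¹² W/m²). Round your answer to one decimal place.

61.1 dB

L = 10·log₁₀(I/I₀) = 10·log₁₀(1.3×10^-6/10⁻¹²) = 10·log₁₀(1.3×10^6).
L = 10·(0.1139 + 6) = 61.14 dB.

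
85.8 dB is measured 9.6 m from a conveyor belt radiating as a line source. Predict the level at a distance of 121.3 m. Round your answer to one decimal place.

For a line source, L₂ = L₁ − 10·log₁₀(r₂/r₁).
L₂ = 85.8 − 10·log₁₀(121.3/9.6) = 85.8 − 11.016 = 74.78 dB.

74.8 dB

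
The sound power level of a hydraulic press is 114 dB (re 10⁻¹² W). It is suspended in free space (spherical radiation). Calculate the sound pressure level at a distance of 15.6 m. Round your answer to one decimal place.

L_p = L_w − 10·log₁₀(4π·r²) with r = 15.6 m.
4π·r² = 3058 m², 10·log₁₀ of that is 34.855 dB.
L_p = 114 − 34.855 = 79.15 dB.

79.1 dB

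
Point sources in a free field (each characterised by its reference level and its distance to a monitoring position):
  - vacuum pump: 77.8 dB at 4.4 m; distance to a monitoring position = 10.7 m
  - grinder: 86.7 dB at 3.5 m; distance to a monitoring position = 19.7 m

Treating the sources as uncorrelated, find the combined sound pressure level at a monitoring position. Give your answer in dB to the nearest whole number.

First find each source's level at the receiver (point-source: −20·log₁₀(r/r_ref)), then combine on an intensity basis.
vacuum pump: 77.8 − 20·log₁₀(10.7/4.4) = 77.8 − 7.72 = 70.08 dB.
grinder: 86.7 − 20·log₁₀(19.7/3.5) = 86.7 − 15.01 = 71.69 dB.
Σ 10^(L/10) = 2.495e+07 → L_total = 10·log₁₀(2.495e+07) = 73.97 dB.

74 dB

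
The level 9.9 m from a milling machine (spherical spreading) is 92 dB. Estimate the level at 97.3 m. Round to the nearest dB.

72 dB

Spherical spreading from a point source gives a 20·log₁₀(r₂/r₁) drop.
L₂ = 92 − 20·log₁₀(97.3/9.9) = 92 − 19.850 = 72.15 dB.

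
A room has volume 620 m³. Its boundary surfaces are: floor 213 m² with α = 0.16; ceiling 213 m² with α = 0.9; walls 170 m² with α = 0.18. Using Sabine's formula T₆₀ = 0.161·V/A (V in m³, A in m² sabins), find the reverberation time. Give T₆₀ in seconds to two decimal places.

0.39 s

Summing Sᵢαᵢ: 213·0.16 + 213·0.9 + 170·0.18 = 256.38 m².
T₆₀ = 0.161 × 620 / 256.38 = 0.389 s.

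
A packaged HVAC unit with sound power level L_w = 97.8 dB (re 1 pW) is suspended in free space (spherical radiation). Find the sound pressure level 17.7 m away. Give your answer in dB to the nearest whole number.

L_p = L_w − 10·log₁₀(4π·r²) with r = 17.7 m.
4π·r² = 3937 m², 10·log₁₀ of that is 35.952 dB.
L_p = 97.8 − 35.952 = 61.85 dB.

62 dB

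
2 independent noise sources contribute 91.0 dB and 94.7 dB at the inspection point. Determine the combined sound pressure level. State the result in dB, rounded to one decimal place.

96.2 dB

For uncorrelated sources the intensities add, so convert each level to linear form, sum, and take 10·log₁₀ of the total.
Σ 10^(L/10) = 10^(91.0/10) + 10^(94.7/10) = 4.210e+09.
L_total = 10·log₁₀(4.210e+09) = 96.24 dB.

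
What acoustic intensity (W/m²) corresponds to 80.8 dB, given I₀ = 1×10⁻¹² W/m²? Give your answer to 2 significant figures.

0.00012 W/m²

L = 10·log₁₀(I/I₀) ⇒ I = I₀·10^(L/10) = 10⁻¹² × 10^8.08.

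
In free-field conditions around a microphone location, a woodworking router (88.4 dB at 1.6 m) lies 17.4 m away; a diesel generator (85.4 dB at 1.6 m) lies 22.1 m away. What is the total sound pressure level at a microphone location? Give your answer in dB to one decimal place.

68.8 dB

Apply inverse-square spreading to bring every level to the receiver, then sum 10^(L/10).
woodworking router: 88.4 − 20·log₁₀(17.4/1.6) = 88.4 − 20.73 = 67.67 dB.
diesel generator: 85.4 − 20·log₁₀(22.1/1.6) = 85.4 − 22.81 = 62.59 dB.
Σ 10^(L/10) = 7.667e+06 → L_total = 10·log₁₀(7.667e+06) = 68.85 dB.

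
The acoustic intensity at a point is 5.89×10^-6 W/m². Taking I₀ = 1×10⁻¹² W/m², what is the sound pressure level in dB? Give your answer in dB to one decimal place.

67.7 dB

Dividing by I₀ shifts the exponent by 12: I/I₀ = 5.89×10^6.
L = 10·(0.7701 + 6) = 67.70 dB.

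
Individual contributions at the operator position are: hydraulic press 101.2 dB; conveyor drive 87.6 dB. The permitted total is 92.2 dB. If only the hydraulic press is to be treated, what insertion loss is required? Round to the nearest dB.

Fixed contribution from the other source: Σ 10^(L/10) = 10^(87.6/10) = 5.754e+08 (87.60 dB).
The limit corresponds to 10^(92.2/10) = 1.660e+09; subtracting the fixed part leaves 1.084e+09 for the hydraulic press, i.e. 90.35 dB.
So the hydraulic press must be reduced from 101.2 to 90.35 dB: IL = 10.85 dB.

11 dB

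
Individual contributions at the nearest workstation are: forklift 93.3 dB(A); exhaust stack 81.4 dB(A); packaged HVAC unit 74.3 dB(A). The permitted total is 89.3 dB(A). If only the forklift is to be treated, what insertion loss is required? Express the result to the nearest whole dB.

5 dB

The untreated sources together contribute 10^(81.4/10) + 10^(74.3/10) = 1.650e+08, i.e. 82.17 dB(A).
The limit corresponds to 10^(89.3/10) = 8.511e+08; subtracting the fixed part leaves 6.862e+08 for the forklift, i.e. 88.36 dB(A).
So the forklift must be reduced from 93.3 to 88.36 dB(A): IL = 4.94 dB.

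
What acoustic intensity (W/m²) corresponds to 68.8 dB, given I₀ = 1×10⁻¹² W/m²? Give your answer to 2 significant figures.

7.6e-06 W/m²

L = 10·log₁₀(I/I₀) ⇒ I = I₀·10^(L/10) = 10⁻¹² × 10^6.88.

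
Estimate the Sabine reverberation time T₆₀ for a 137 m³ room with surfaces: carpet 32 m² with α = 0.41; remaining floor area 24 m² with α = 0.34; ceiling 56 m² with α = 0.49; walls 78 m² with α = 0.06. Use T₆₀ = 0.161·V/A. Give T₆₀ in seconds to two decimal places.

Summing Sᵢαᵢ: 32·0.41 + 24·0.34 + 56·0.49 + 78·0.06 = 53.40 m².
T₆₀ = 0.161·V/A = 0.161·137/53.40 = 0.413 s.

0.41 s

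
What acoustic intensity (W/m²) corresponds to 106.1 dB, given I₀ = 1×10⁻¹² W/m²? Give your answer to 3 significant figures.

0.0407 W/m²

I = I₀·10^(L/10) = 10⁻¹² × 10^(106.1/10) = 10^(-1.390).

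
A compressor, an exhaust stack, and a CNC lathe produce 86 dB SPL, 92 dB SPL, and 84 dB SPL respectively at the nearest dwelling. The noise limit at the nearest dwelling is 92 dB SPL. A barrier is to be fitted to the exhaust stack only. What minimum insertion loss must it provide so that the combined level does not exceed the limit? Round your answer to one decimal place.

The untreated sources together contribute 10^(86/10) + 10^(84/10) = 6.493e+08, i.e. 88.12 dB SPL.
The limit corresponds to 10^(92/10) = 1.585e+09; subtracting the fixed part leaves 9.356e+08 for the exhaust stack, i.e. 89.71 dB SPL.
Required insertion loss = 92 − 89.71 = 2.29 dB.

2.3 dB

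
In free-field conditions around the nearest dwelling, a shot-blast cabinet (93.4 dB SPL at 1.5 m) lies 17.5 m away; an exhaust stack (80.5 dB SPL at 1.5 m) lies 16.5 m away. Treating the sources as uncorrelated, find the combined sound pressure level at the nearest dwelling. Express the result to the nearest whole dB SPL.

Propagate each source to the receiver with L = L_ref − 20·log₁₀(r/r_ref), then add intensities.
shot-blast cabinet: 93.4 − 20·log₁₀(17.5/1.5) = 93.4 − 21.34 = 72.06 dB SPL.
exhaust stack: 80.5 − 20·log₁₀(16.5/1.5) = 80.5 − 20.83 = 59.67 dB SPL.
Σ 10^(L/10) = 1.700e+07 → L_total = 10·log₁₀(1.700e+07) = 72.30 dB SPL.

72 dB SPL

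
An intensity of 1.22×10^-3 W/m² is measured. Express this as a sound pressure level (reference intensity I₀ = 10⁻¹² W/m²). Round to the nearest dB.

L = 10·log₁₀(I/I₀) = 10·log₁₀(1.22×10^-3/10⁻¹²) = 10·log₁₀(1.22×10^9).
L = 10·(0.0864 + 9) = 90.86 dB.

91 dB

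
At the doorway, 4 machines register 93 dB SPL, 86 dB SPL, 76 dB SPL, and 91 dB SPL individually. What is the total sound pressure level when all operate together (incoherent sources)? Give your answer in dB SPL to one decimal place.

95.7 dB SPL

Incoherent sources combine by intensity addition: L_total = 10·log₁₀(Σ 10^(L_i/10)).
Σ 10^(L/10) = 10^(93/10) + 10^(86/10) + 10^(76/10) + 10^(91/10) = 3.692e+09.
L_total = 10·log₁₀(3.692e+09) = 95.67 dB SPL.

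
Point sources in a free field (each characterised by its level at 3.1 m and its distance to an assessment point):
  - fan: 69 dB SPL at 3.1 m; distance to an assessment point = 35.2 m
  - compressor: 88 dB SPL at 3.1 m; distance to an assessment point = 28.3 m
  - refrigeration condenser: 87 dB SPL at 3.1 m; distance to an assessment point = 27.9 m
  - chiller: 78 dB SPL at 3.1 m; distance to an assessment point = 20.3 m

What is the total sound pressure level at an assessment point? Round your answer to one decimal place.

71.8 dB SPL

Apply inverse-square spreading to bring every level to the receiver, then sum 10^(L/10).
fan: 69 − 20·log₁₀(35.2/3.1) = 69 − 21.10 = 47.90 dB SPL.
compressor: 88 − 20·log₁₀(28.3/3.1) = 88 − 19.21 = 68.79 dB SPL.
refrigeration condenser: 87 − 20·log₁₀(27.9/3.1) = 87 − 19.08 = 67.92 dB SPL.
chiller: 78 − 20·log₁₀(20.3/3.1) = 78 − 16.32 = 61.68 dB SPL.
Σ 10^(L/10) = 1.529e+07 → L_total = 10·log₁₀(1.529e+07) = 71.84 dB SPL.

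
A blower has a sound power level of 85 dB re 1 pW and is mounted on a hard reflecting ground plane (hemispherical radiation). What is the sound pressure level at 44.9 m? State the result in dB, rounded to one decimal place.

44.0 dB

L_p = L_w − 10·log₁₀(2π·r²) with r = 44.9 m.
2π·r² = 1.267e+04 m², 10·log₁₀ of that is 41.027 dB.
L_p = 85 − 41.027 = 43.97 dB.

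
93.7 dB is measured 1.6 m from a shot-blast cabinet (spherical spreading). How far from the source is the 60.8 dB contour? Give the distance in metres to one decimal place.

70.7 m

Point-source spreading drops the level by 20·log₁₀(r₂/r₁); inverting, r₂/r₁ = 10^(ΔL/20).
r₂ = 1.6·10^((93.7−60.8)/20) = 1.6·10^(32.9/20) = 70.65 m.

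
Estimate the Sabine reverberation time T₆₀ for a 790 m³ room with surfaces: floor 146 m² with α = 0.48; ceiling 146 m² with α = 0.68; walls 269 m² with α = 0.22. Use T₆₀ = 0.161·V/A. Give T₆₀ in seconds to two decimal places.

0.56 s

Total absorption A = 146·0.48 + 146·0.68 + 269·0.22 = 228.54 m² sabins.
T₆₀ = 0.161·V/A = 0.161·790/228.54 = 0.557 s.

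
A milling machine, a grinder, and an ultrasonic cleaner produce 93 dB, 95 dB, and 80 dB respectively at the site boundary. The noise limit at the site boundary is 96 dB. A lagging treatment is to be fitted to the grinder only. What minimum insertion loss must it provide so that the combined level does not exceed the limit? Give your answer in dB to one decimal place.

2.2 dB

Everything except the grinder sums to 10^(93/10) + 10^(80/10) = 2.095e+09 in linear terms, 93.21 dB.
To meet 96 dB overall, the treated grinder may contribute at most 10^(96/10) − 2.095e+09 = 1.886e+09, i.e. 92.75 dB.
Required insertion loss = 95 − 92.75 = 2.25 dB.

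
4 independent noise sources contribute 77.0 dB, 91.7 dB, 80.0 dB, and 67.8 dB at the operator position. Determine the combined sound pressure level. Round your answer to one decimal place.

For uncorrelated sources the intensities add, so convert each level to linear form, sum, and take 10·log₁₀ of the total.
Σ 10^(L/10) = 10^(77.0/10) + 10^(91.7/10) + 10^(80.0/10) + 10^(67.8/10) = 1.635e+09.
L_total = 10·log₁₀(1.635e+09) = 92.14 dB.

92.1 dB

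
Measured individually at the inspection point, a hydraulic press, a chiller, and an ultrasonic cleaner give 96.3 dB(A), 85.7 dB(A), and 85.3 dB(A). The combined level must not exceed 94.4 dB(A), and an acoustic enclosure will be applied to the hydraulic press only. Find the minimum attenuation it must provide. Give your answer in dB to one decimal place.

Fixed contribution from the other sources: Σ 10^(L/10) = 10^(85.7/10) + 10^(85.3/10) = 7.104e+08 (88.51 dB(A)).
The limit corresponds to 10^(94.4/10) = 2.754e+09; subtracting the fixed part leaves 2.044e+09 for the hydraulic press, i.e. 93.10 dB(A).
So the hydraulic press must be reduced from 96.3 to 93.10 dB(A): IL = 3.20 dB.

3.2 dB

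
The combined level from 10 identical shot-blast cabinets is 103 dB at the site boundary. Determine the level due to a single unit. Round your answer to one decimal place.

For N identical incoherent sources L_total = L₁ + 10·log₁₀ N, so L₁ = 103 − 10·log₁₀(10) = 103 − 10.000.

93.0 dB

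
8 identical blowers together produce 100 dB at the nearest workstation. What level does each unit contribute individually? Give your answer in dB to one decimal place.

91.0 dB

For N identical incoherent sources L_total = L₁ + 10·log₁₀ N, so L₁ = 100 − 10·log₁₀(8) = 100 − 9.031.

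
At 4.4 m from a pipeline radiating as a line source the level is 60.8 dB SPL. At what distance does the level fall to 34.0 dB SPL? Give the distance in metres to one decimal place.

2106.0 m

Line-source spreading drops the level by 10·log₁₀(r₂/r₁); inverting, r₂/r₁ = 10^(ΔL/10).
r₂ = 4.4·10^((60.8−34.0)/10) = 4.4·10^(26.8/10) = 2105.97 m.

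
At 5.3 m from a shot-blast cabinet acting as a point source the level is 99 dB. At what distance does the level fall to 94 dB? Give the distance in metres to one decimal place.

Point-source spreading drops the level by 20·log₁₀(r₂/r₁); inverting, r₂/r₁ = 10^(ΔL/20).
r₂ = 5.3·10^((99−94)/20) = 5.3·10^(5.0/20) = 9.42 m.

9.4 m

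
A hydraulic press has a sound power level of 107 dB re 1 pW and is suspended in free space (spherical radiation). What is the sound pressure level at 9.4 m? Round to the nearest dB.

Free-field spherical radiation: L_p = L_w − 10·log₁₀(4π·r²), r = 9.4 m.
4π·r² = 1110 m², 10·log₁₀ of that is 30.455 dB.
L_p = 107 − 30.455 = 76.55 dB.

77 dB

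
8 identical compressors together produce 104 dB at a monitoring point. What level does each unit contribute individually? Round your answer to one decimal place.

8 equal contributions raise the level by 10·log₁₀ 8 = 9.031 dB, so each unit alone gives 104 − 9.031.

95.0 dB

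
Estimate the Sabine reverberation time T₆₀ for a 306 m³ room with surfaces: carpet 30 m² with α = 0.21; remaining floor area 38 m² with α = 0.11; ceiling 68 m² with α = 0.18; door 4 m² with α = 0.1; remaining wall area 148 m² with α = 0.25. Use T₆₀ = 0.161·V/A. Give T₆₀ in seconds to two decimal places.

0.82 s

Total absorption A = 30·0.21 + 38·0.11 + 68·0.18 + 4·0.1 + 148·0.25 = 60.12 m² sabins.
T₆₀ = 0.161·V/A = 0.161·306/60.12 = 0.819 s.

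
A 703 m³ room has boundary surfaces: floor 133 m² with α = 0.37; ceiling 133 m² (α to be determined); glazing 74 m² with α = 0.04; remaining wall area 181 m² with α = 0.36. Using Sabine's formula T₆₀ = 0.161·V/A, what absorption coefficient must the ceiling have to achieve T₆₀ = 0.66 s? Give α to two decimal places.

0.41

A = 0.161·V/T₆₀ = 0.161·703/0.66 = 171.49 m² sabins.
Absorption from the other surfaces = 133·0.37 + 74·0.04 + 181·0.36 = 117.33 m², so the ceiling must supply 54.16 m² over 133 m².
α = 54.16/133 = 0.407.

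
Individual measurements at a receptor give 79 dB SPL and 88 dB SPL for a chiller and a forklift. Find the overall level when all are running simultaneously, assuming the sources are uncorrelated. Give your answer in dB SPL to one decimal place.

For uncorrelated sources the intensities add, so convert each level to linear form, sum, and take 10·log₁₀ of the total.
Σ 10^(L/10) = 10^(79/10) + 10^(88/10) = 7.104e+08.
L_total = 10·log₁₀(7.104e+08) = 88.51 dB SPL.

88.5 dB SPL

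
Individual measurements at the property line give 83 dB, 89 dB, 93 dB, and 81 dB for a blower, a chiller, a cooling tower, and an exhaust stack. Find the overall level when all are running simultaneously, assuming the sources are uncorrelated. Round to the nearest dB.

For uncorrelated sources the intensities add, so convert each level to linear form, sum, and take 10·log₁₀ of the total.
Σ 10^(L/10) = 10^(83/10) + 10^(89/10) + 10^(93/10) + 10^(81/10) = 3.115e+09.
L_total = 10·log₁₀(3.115e+09) = 94.93 dB.

95 dB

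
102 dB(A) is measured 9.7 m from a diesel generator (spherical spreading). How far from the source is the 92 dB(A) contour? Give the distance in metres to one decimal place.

30.7 m

The 10.0 dB drop corresponds to a distance ratio of 10^(10.0/20) for a point source.
r₂ = 9.7·10^((102−92)/20) = 9.7·10^(10.0/20) = 30.67 m.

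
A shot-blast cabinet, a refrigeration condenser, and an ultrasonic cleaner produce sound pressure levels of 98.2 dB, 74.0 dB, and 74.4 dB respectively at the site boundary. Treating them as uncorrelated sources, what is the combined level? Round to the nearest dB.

98 dB

Incoherent sources combine by intensity addition: L_total = 10·log₁₀(Σ 10^(L_i/10)).
Σ 10^(L/10) = 10^(98.2/10) + 10^(74.0/10) + 10^(74.4/10) = 6.660e+09.
L_total = 10·log₁₀(6.660e+09) = 98.23 dB.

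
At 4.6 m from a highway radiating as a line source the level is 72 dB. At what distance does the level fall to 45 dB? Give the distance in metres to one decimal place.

2305.5 m

For a line source L₁ − L₂ = 10·log₁₀(r₂/r₁), so r₂ = r₁·10^((L₁−L₂)/10).
r₂ = 4.6·10^((72−45)/10) = 4.6·10^(27.0/10) = 2305.46 m.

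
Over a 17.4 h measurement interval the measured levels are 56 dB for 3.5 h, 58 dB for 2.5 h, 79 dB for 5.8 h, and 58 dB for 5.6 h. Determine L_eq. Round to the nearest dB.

74 dB

The energy average is taken in the linear domain: L_eq = 10·log₁₀[(Σ tᵢ·10^(Lᵢ/10))/T], T = 17.4 h.
Σ tᵢ·10^(Lᵢ/10) = 3.5·10^(56/10) + 2.5·10^(58/10) + 5.8·10^(79/10) + 5.6·10^(58/10) = 4.672e+08.
L_eq = 10·log₁₀(4.672e+08/17.4) = 74.29 dB.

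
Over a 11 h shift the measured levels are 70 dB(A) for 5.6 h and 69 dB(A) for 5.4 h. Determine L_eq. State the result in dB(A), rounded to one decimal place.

L_eq = 10·log₁₀[(1/T)·Σ tᵢ·10^(Lᵢ/10)] with T = 11 h.
Σ tᵢ·10^(Lᵢ/10) = 5.6·10^(70/10) + 5.4·10^(69/10) = 9.889e+07.
L_eq = 10·log₁₀(9.889e+07/11) = 69.54 dB(A).

69.5 dB(A)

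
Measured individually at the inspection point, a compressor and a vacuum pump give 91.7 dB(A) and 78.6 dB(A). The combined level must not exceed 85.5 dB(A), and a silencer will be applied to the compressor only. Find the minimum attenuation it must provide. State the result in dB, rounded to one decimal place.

Everything except the compressor sums to 10^(78.6/10) = 7.244e+07 in linear terms, 78.60 dB(A).
The limit corresponds to 10^(85.5/10) = 3.548e+08; subtracting the fixed part leaves 2.824e+08 for the compressor, i.e. 84.51 dB(A).
So the compressor must be reduced from 91.7 to 84.51 dB(A): IL = 7.19 dB.

7.2 dB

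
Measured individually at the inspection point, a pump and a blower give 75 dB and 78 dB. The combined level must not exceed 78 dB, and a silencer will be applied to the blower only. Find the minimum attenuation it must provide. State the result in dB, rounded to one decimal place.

3.0 dB

The untreated sources together contribute 10^(75/10) = 3.162e+07, i.e. 75.00 dB.
To meet 78 dB overall, the treated blower may contribute at most 10^(78/10) − 3.162e+07 = 3.147e+07, i.e. 74.98 dB.
Required insertion loss = 78 − 74.98 = 3.02 dB.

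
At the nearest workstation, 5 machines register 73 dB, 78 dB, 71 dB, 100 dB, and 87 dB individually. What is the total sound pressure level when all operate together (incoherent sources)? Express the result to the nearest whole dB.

For uncorrelated sources the intensities add, so convert each level to linear form, sum, and take 10·log₁₀ of the total.
Σ 10^(L/10) = 10^(73/10) + 10^(78/10) + 10^(71/10) + 10^(100/10) + 10^(87/10) = 1.060e+10.
L_total = 10·log₁₀(1.060e+10) = 100.25 dB.

100 dB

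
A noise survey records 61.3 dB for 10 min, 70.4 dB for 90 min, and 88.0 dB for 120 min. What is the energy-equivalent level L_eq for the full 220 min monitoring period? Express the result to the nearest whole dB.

85 dB

L_eq = 10·log₁₀[(1/T)·Σ tᵢ·10^(Lᵢ/10)] with T = 220 min.
Σ tᵢ·10^(Lᵢ/10) = 10·10^(61.3/10) + 90·10^(70.4/10) + 120·10^(88.0/10) = 7.672e+10.
L_eq = 10·log₁₀(7.672e+10/220) = 85.42 dB.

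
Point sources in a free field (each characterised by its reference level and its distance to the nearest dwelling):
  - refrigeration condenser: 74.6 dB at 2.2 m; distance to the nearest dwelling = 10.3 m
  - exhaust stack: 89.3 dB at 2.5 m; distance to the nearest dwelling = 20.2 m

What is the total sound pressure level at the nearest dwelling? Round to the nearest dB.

72 dB

Propagate each source to the receiver with L = L_ref − 20·log₁₀(r/r_ref), then add intensities.
refrigeration condenser: 74.6 − 20·log₁₀(10.3/2.2) = 74.6 − 13.41 = 61.19 dB.
exhaust stack: 89.3 − 20·log₁₀(20.2/2.5) = 89.3 − 18.15 = 71.15 dB.
Σ 10^(L/10) = 1.435e+07 → L_total = 10·log₁₀(1.435e+07) = 71.57 dB.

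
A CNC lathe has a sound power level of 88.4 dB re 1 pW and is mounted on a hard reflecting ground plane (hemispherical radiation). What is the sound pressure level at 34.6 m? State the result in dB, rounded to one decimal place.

49.6 dB

L_p = L_w − 10·log₁₀(2π·r²) with r = 34.6 m.
2π·r² = 7522 m², 10·log₁₀ of that is 38.763 dB.
L_p = 88.4 − 38.763 = 49.64 dB.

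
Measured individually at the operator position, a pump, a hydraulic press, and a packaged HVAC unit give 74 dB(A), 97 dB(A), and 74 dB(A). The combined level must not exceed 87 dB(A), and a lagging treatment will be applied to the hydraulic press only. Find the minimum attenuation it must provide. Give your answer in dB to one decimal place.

Everything except the hydraulic press sums to 10^(74/10) + 10^(74/10) = 5.024e+07 in linear terms, 77.01 dB(A).
To meet 87 dB(A) overall, the treated hydraulic press may contribute at most 10^(87/10) − 5.024e+07 = 4.509e+08, i.e. 86.54 dB(A).
So the hydraulic press must be reduced from 97 to 86.54 dB(A): IL = 10.46 dB.

10.5 dB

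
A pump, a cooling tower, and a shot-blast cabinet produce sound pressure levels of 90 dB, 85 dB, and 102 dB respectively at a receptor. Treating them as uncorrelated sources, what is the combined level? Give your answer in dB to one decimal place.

For uncorrelated sources the intensities add, so convert each level to linear form, sum, and take 10·log₁₀ of the total.
Σ 10^(L/10) = 10^(90/10) + 10^(85/10) + 10^(102/10) = 1.717e+10.
L_total = 10·log₁₀(1.717e+10) = 102.35 dB.

102.3 dB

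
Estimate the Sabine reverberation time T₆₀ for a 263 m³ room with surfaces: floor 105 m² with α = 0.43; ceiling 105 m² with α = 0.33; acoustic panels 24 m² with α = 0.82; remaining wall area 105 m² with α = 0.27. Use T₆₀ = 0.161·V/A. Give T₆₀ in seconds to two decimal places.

Total absorption A = 105·0.43 + 105·0.33 + 24·0.82 + 105·0.27 = 127.83 m² sabins.
T₆₀ = 0.161·V/A = 0.161·263/127.83 = 0.331 s.

0.33 s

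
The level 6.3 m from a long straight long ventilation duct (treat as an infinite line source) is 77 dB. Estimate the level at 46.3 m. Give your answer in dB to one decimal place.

68.3 dB

For a line source, L₂ = L₁ − 10·log₁₀(r₂/r₁).
L₂ = 77 − 10·log₁₀(46.3/6.3) = 77 − 8.662 = 68.34 dB.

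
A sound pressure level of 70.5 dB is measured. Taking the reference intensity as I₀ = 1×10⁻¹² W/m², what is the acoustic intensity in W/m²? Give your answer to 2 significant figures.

1.1e-05 W/m²

I = I₀·10^(L/10) = 10⁻¹² × 10^(70.5/10) = 10^(-4.950).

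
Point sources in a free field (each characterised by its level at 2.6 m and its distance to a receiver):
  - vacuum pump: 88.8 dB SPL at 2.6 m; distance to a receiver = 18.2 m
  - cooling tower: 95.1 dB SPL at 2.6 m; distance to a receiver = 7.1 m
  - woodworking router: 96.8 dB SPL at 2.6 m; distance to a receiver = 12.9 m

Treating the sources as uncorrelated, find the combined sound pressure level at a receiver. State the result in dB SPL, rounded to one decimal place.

88.1 dB SPL

Apply inverse-square spreading to bring every level to the receiver, then sum 10^(L/10).
vacuum pump: 88.8 − 20·log₁₀(18.2/2.6) = 88.8 − 16.90 = 71.90 dB SPL.
cooling tower: 95.1 − 20·log₁₀(7.1/2.6) = 95.1 − 8.73 = 86.37 dB SPL.
woodworking router: 96.8 − 20·log₁₀(12.9/2.6) = 96.8 − 13.91 = 82.89 dB SPL.
Σ 10^(L/10) = 6.439e+08 → L_total = 10·log₁₀(6.439e+08) = 88.09 dB SPL.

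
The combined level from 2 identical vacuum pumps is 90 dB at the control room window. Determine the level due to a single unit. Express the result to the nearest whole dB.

2 equal contributions raise the level by 10·log₁₀ 2 = 3.010 dB, so each unit alone gives 90 − 3.010.

87 dB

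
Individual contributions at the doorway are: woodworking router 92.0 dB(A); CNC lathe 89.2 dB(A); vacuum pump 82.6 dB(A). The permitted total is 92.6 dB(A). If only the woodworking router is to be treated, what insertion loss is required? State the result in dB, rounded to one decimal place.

Everything except the woodworking router sums to 10^(89.2/10) + 10^(82.6/10) = 1.014e+09 in linear terms, 90.06 dB(A).
The limit corresponds to 10^(92.6/10) = 1.820e+09; subtracting the fixed part leaves 8.060e+08 for the woodworking router, i.e. 89.06 dB(A).
Required insertion loss = 92.0 − 89.06 = 2.94 dB.

2.9 dB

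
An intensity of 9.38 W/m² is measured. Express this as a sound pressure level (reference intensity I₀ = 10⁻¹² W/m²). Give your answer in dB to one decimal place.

129.7 dB

L = 10·log₁₀(I/I₀) = 10·log₁₀(9.38/10⁻¹²) = 10·log₁₀(9.38×10^12).
L = 10·(0.9722 + 12) = 129.72 dB.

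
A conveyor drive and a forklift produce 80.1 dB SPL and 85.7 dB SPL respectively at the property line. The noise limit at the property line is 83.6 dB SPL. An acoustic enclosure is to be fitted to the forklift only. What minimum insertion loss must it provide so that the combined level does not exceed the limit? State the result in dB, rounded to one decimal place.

The untreated sources together contribute 10^(80.1/10) = 1.023e+08, i.e. 80.10 dB SPL.
The limit corresponds to 10^(83.6/10) = 2.291e+08; subtracting the fixed part leaves 1.268e+08 for the forklift, i.e. 81.03 dB SPL.
Required insertion loss = 85.7 − 81.03 = 4.67 dB.

4.7 dB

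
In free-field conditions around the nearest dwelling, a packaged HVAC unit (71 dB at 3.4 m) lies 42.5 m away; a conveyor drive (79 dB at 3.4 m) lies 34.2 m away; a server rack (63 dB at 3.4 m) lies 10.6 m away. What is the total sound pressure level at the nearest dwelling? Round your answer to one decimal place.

Propagate each source to the receiver with L = L_ref − 20·log₁₀(r/r_ref), then add intensities.
packaged HVAC unit: 71 − 20·log₁₀(42.5/3.4) = 71 − 21.94 = 49.06 dB.
conveyor drive: 79 − 20·log₁₀(34.2/3.4) = 79 − 20.05 = 58.95 dB.
server rack: 63 − 20·log₁₀(10.6/3.4) = 63 − 9.88 = 53.12 dB.
Σ 10^(L/10) = 1.071e+06 → L_total = 10·log₁₀(1.071e+06) = 60.30 dB.

60.3 dB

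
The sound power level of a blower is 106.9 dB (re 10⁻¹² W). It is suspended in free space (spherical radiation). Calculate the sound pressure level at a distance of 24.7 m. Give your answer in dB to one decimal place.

The power spreads over a sphere of area 4π·r², so L_p = L_w − 10·log₁₀(4π·r²).
4π·r² = 7667 m², 10·log₁₀ of that is 38.846 dB.
L_p = 106.9 − 38.846 = 68.05 dB.

68.1 dB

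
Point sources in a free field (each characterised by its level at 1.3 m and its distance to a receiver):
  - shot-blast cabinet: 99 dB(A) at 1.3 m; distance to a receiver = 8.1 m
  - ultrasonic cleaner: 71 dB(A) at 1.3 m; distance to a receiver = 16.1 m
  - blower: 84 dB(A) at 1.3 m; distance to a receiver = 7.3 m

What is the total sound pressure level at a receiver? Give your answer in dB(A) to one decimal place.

83.3 dB(A)

Apply inverse-square spreading to bring every level to the receiver, then sum 10^(L/10).
shot-blast cabinet: 99 − 20·log₁₀(8.1/1.3) = 99 − 15.89 = 83.11 dB(A).
ultrasonic cleaner: 71 − 20·log₁₀(16.1/1.3) = 71 − 21.86 = 49.14 dB(A).
blower: 84 − 20·log₁₀(7.3/1.3) = 84 − 14.99 = 69.01 dB(A).
Σ 10^(L/10) = 2.127e+08 → L_total = 10·log₁₀(2.127e+08) = 83.28 dB(A).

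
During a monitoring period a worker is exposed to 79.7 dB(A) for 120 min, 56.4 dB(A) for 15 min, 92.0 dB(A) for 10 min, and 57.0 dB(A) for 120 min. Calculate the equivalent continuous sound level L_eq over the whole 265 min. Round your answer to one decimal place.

The energy average is taken in the linear domain: L_eq = 10·log₁₀[(Σ tᵢ·10^(Lᵢ/10))/T], T = 265 min.
Σ tᵢ·10^(Lᵢ/10) = 120·10^(79.7/10) + 15·10^(56.4/10) + 10·10^(92.0/10) + 120·10^(57.0/10) = 2.711e+10.
L_eq = 10·log₁₀(2.711e+10/265) = 80.10 dB(A).

80.1 dB(A)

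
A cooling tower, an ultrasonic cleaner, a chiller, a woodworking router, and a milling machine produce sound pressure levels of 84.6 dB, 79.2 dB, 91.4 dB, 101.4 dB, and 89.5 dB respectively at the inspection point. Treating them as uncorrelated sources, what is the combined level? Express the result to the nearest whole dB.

102 dB

Incoherent sources combine by intensity addition: L_total = 10·log₁₀(Σ 10^(L_i/10)).
Σ 10^(L/10) = 10^(84.6/10) + 10^(79.2/10) + 10^(91.4/10) + 10^(101.4/10) + 10^(89.5/10) = 1.645e+10.
L_total = 10·log₁₀(1.645e+10) = 102.16 dB.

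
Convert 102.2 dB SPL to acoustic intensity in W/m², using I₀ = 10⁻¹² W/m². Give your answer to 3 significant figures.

0.0166 W/m²

L = 10·log₁₀(I/I₀) ⇒ I = I₀·10^(L/10) = 10⁻¹² × 10^10.22.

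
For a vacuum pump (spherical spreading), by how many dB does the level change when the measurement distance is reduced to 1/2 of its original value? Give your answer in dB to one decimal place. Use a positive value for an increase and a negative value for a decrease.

With spherical spreading the level changes by −20·log₁₀(r₂/r₁).
ΔL = −20·log₁₀(0.5) = +6.02 dB.

+6.0 dB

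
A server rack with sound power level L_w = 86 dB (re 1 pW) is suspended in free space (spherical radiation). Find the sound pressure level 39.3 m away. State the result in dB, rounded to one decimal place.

The power spreads over a sphere of area 4π·r², so L_p = L_w − 10·log₁₀(4π·r²).
4π·r² = 1.941e+04 m², 10·log₁₀ of that is 42.880 dB.
L_p = 86 − 42.880 = 43.12 dB.

43.1 dB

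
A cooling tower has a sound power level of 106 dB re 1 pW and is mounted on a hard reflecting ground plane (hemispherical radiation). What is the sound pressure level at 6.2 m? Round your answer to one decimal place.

Free-field hemispherical radiation: L_p = L_w − 10·log₁₀(2π·r²), r = 6.2 m.
2π·r² = 241.5 m², 10·log₁₀ of that is 23.830 dB.
L_p = 106 − 23.830 = 82.17 dB.

82.2 dB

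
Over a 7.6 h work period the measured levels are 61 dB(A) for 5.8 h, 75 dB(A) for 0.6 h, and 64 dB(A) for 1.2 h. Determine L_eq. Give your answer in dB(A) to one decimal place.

The energy average is taken in the linear domain: L_eq = 10·log₁₀[(Σ tᵢ·10^(Lᵢ/10))/T], T = 7.6 h.
Σ tᵢ·10^(Lᵢ/10) = 5.8·10^(61/10) + 0.6·10^(75/10) + 1.2·10^(64/10) = 2.929e+07.
L_eq = 10·log₁₀(2.929e+07/7.6) = 65.86 dB(A).

65.9 dB(A)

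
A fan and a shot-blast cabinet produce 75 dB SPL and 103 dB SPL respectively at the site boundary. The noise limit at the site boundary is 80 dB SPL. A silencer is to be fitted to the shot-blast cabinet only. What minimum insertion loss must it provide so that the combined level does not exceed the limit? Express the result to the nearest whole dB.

The untreated sources together contribute 10^(75/10) = 3.162e+07, i.e. 75.00 dB SPL.
To meet 80 dB SPL overall, the treated shot-blast cabinet may contribute at most 10^(80/10) − 3.162e+07 = 6.838e+07, i.e. 78.35 dB SPL.
Required insertion loss = 103 − 78.35 = 24.65 dB.

25 dB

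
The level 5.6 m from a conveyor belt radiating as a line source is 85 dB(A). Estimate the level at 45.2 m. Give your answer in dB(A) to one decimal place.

75.9 dB(A)

Line-source attenuation: ΔL = 10·log₁₀(r₂/r₁) = 10·log₁₀(45.2/5.6) = 9.070 dB.
L₂ = 85 − 10·log₁₀(45.2/5.6) = 85 − 9.070 = 75.93 dB(A).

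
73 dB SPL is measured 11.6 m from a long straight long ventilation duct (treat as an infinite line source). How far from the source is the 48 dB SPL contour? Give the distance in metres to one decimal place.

3668.2 m

Line-source spreading drops the level by 10·log₁₀(r₂/r₁); inverting, r₂/r₁ = 10^(ΔL/10).
r₂ = 11.6·10^((73−48)/10) = 11.6·10^(25.0/10) = 3668.24 m.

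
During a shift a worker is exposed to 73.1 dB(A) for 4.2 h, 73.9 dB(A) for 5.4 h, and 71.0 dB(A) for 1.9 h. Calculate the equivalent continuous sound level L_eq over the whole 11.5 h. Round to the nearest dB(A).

73 dB(A)

L_eq = 10·log₁₀[(1/T)·Σ tᵢ·10^(Lᵢ/10)] with T = 11.5 h.
Σ tᵢ·10^(Lᵢ/10) = 4.2·10^(73.1/10) + 5.4·10^(73.9/10) + 1.9·10^(71.0/10) = 2.422e+08.
L_eq = 10·log₁₀(2.422e+08/11.5) = 73.24 dB(A).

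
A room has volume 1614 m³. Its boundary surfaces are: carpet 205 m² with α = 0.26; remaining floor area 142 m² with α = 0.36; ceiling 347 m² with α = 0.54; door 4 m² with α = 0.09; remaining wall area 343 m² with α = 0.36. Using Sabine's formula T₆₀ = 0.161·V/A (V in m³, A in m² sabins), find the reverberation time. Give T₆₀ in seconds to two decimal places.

Summing Sᵢαᵢ: 205·0.26 + 142·0.36 + 347·0.54 + 4·0.09 + 343·0.36 = 415.64 m².
T₆₀ = 0.161 × 1614 / 415.64 = 0.625 s.

0.63 s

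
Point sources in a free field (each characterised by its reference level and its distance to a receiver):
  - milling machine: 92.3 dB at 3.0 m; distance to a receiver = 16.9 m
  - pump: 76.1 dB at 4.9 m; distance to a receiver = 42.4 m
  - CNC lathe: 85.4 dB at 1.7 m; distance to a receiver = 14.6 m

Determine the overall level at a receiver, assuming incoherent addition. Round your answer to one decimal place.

Apply inverse-square spreading to bring every level to the receiver, then sum 10^(L/10).
milling machine: 92.3 − 20·log₁₀(16.9/3.0) = 92.3 − 15.02 = 77.28 dB.
pump: 76.1 − 20·log₁₀(42.4/4.9) = 76.1 − 18.74 = 57.36 dB.
CNC lathe: 85.4 − 20·log₁₀(14.6/1.7) = 85.4 − 18.68 = 66.72 dB.
Σ 10^(L/10) = 5.876e+07 → L_total = 10·log₁₀(5.876e+07) = 77.69 dB.

77.7 dB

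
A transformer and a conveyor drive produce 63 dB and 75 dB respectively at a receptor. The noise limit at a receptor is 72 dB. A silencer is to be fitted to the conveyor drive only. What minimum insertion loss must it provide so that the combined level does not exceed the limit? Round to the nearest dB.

4 dB

Fixed contribution from the other source: Σ 10^(L/10) = 10^(63/10) = 1.995e+06 (63.00 dB).
To meet 72 dB overall, the treated conveyor drive may contribute at most 10^(72/10) − 1.995e+06 = 1.385e+07, i.e. 71.42 dB.
Required insertion loss = 75 − 71.42 = 3.58 dB.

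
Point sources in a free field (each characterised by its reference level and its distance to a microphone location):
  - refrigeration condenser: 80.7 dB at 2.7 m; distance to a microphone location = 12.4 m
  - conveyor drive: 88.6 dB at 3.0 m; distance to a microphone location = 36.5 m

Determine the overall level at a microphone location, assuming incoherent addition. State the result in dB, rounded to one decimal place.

70.2 dB

Propagate each source to the receiver with L = L_ref − 20·log₁₀(r/r_ref), then add intensities.
refrigeration condenser: 80.7 − 20·log₁₀(12.4/2.7) = 80.7 − 13.24 = 67.46 dB.
conveyor drive: 88.6 − 20·log₁₀(36.5/3.0) = 88.6 − 21.70 = 66.90 dB.
Σ 10^(L/10) = 1.046e+07 → L_total = 10·log₁₀(1.046e+07) = 70.20 dB.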